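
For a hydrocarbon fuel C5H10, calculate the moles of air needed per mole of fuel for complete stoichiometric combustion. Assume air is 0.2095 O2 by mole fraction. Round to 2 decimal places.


Balanced combustion: C5H10 + 7.5 O2 -> 5 CO2 + 5 H2O
O2 needed = C + H/4 = 5 + 10/4 = 7.50 moles
Air moles = O2 / 0.2095 = 7.50 / 0.2095 = 35.80 moles air


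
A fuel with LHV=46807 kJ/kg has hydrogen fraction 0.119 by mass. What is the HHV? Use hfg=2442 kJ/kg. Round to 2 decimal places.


HHV = LHV + hfg * 9 * H
Water addition = 2442 * 9 * 0.119 = 2615.382 kJ/kg
HHV = 46807 + 2615.382 = 49422.38 kJ/kg


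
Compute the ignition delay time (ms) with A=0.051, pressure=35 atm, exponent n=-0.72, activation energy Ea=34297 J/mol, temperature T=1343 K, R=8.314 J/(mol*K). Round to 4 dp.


tau = A * P^n * exp(Ea/(R*T))
P^n = 35^(-0.72) = 0.07731629
Ea/(R*T) = 34297/(8.314*1343) = 3.071638
exp(Ea/(R*T)) = 21.577228
tau = 0.051 * 0.07731629 * 21.577228 = 0.0851 ms


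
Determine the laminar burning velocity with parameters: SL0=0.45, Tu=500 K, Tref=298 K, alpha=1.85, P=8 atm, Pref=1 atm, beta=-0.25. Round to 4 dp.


SL = SL0 * (Tu/Tref)^alpha * (P/Pref)^beta
T ratio = 500/298 = 1.67785235
(T ratio)^alpha = 1.67785235^1.85 = 2.604920
(P/Pref)^beta = 8^(-0.25) = 0.594604
SL = 0.45 * 2.604920 * 0.594604 = 0.6970 m/s


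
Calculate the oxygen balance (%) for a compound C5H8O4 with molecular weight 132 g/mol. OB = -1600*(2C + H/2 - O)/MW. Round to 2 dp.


OB = -1600 * (2C + H/2 - O) / MW
Inner = 2*5 + 8/2 - 4 = 10.00
OB = -1600 * 10.00 / 132 = -121.21%


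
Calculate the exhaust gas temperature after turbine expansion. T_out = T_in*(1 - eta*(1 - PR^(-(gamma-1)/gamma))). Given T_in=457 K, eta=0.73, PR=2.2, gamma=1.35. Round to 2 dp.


T_out = T_in * (1 - eta * (1 - PR^(-(gamma-1)/gamma)))
Exponent = -(1.35-1)/1.35 = -0.25925926
PR^exp = 2.2^(-0.25925926) = 0.81512413
Factor = 1 - 0.73*(1 - 0.81512413) = 0.86504061
T_out = 457 * 0.86504061 = 395.32 K


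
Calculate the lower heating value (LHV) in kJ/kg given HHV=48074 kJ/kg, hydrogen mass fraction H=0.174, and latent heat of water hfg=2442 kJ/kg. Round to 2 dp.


LHV = HHV - hfg * 9 * H
Water correction = 2442 * 9 * 0.174 = 3824.172 kJ/kg
LHV = 48074 - 3824.172 = 44249.83 kJ/kg


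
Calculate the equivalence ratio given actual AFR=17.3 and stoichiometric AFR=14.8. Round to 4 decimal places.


phi = AFR_stoich / AFR_actual
phi = 14.8 / 17.3 = 0.8555


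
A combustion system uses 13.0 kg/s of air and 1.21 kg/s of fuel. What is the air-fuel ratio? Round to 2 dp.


AFR = m_air / m_fuel
AFR = 13.0 / 1.21 = 10.74


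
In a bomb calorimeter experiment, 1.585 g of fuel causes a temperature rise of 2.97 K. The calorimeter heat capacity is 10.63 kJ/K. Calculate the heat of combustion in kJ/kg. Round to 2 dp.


Hc = C_cal * delta_T / m_fuel
Q_released = 10.63 * 2.97 = 31.5711 kJ
m_fuel = 1.585 g = 1.585/1000 kg = 0.001585 kg
Hc = 31.5711 / 0.001585 = 19918.68 kJ/kg


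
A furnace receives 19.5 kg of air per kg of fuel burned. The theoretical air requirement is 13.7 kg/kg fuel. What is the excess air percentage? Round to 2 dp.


Excess air = actual - stoichiometric = 19.5 - 13.7 = 5.80 kg/kg fuel
Excess air % = (excess / stoich) * 100 = (5.80 / 13.7) * 100 = 42.34%


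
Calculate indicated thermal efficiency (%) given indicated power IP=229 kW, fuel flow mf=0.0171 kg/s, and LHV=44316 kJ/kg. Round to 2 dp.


eta_ith = (IP / (mf * LHV)) * 100
Denominator = 0.0171 * 44316 = 757.8036 kW
eta_ith = (229 / 757.8036) * 100 = 30.22%


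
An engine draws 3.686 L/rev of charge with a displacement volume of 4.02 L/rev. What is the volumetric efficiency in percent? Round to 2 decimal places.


eta_v = (V_actual / V_disp) * 100
Ratio = 3.686 / 4.02 = 0.9169
eta_v = 0.9169 * 100 = 91.69%


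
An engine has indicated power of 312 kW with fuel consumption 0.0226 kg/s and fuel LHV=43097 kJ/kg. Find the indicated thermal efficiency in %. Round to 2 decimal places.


eta_ith = (IP / (mf * LHV)) * 100
Denominator = 0.0226 * 43097 = 973.9922 kW
eta_ith = (312 / 973.9922) * 100 = 32.03%


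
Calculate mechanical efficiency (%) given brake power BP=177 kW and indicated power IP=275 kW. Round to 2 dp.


eta_mech = (BP / IP) * 100
Ratio = 177 / 275 = 0.6436
eta_mech = 0.6436 * 100 = 64.36%


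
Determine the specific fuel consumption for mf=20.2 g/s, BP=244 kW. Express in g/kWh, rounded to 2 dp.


SFC = (mf / BP) * 3600
Rate = 20.2 / 244 = 0.082787 g/(s*kW)
SFC = 0.082787 * 3600 = 298.03 g/kWh


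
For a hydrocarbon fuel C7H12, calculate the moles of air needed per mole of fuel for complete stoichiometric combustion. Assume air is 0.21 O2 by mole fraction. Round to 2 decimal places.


Balanced combustion: C7H12 + 10 O2 -> 7 CO2 + 6 H2O
O2 needed = C + H/4 = 7 + 12/4 = 10.00 moles
Air moles = O2 / 0.21 = 10.00 / 0.21 = 47.62 moles air


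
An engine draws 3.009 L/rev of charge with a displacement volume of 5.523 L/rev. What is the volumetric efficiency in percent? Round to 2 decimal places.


eta_v = (V_actual / V_disp) * 100
Ratio = 3.009 / 5.523 = 0.5448
eta_v = 0.5448 * 100 = 54.48%


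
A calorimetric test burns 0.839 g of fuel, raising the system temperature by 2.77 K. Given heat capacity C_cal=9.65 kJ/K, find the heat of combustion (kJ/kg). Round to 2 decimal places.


Hc = C_cal * delta_T / m_fuel
Q_released = 9.65 * 2.77 = 26.7305 kJ
m_fuel = 0.839 g = 0.839/1000 kg = 0.000839 kg
Hc = 26.7305 / 0.000839 = 31859.95 kJ/kg


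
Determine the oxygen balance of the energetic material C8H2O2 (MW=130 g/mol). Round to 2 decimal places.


OB = -1600 * (2C + H/2 - O) / MW
Inner = 2*8 + 2/2 - 2 = 15.00
OB = -1600 * 15.00 / 130 = -184.62%


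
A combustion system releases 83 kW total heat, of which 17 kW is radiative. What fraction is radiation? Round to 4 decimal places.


f_rad = Q_rad / Q_total
f_rad = 17 / 83 = 0.2048


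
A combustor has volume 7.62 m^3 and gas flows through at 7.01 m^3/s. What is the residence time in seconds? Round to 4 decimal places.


tau = V / Q_flow
tau = 7.62 / 7.01 = 1.0870 s


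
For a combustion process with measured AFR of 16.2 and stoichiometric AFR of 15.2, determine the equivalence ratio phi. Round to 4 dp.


phi = AFR_stoich / AFR_actual
phi = 15.2 / 16.2 = 0.9383


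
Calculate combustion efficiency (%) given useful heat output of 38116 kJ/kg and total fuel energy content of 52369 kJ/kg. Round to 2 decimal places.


Efficiency = (Q_useful / Q_fuel) * 100
Efficiency = (38116 / 52369) * 100
Efficiency = 0.7278 * 100 = 72.78%


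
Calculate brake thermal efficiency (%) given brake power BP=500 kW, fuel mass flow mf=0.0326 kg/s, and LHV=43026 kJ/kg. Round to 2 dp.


eta_BTE = (BP / (mf * LHV)) * 100
Denominator = 0.0326 * 43026 = 1402.6476 kW
eta_BTE = (500 / 1402.6476) * 100 = 35.65%


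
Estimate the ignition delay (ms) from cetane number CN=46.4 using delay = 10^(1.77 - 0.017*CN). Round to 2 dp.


delay = 10^(1.77 - 0.017*CN)
Exponent = 1.77 - 0.017*46.4 = 0.9812
delay = 10^0.9812 = 9.58 ms


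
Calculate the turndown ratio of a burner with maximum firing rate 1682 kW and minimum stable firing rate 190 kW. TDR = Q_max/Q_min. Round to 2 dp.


TDR = Q_max / Q_min
TDR = 1682 / 190 = 8.85


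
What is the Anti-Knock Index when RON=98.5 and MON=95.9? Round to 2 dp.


AKI = (RON + MON) / 2
AKI = (98.5 + 95.9) / 2
AKI = 194.4 / 2 = 97.20


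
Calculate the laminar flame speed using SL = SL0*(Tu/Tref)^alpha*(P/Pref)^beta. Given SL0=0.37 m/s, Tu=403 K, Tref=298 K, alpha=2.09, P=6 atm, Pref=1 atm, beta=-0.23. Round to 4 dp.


SL = SL0 * (Tu/Tref)^alpha * (P/Pref)^beta
T ratio = 403/298 = 1.35234899
(T ratio)^alpha = 1.35234899^2.09 = 1.879211
(P/Pref)^beta = 6^(-0.23) = 0.662255
SL = 0.37 * 1.879211 * 0.662255 = 0.4605 m/s


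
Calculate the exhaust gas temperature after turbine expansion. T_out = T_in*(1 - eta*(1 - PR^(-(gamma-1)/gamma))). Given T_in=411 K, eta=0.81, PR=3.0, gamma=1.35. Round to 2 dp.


T_out = T_in * (1 - eta * (1 - PR^(-(gamma-1)/gamma)))
Exponent = -(1.35-1)/1.35 = -0.25925926
PR^exp = 3.0^(-0.25925926) = 0.75214556
Factor = 1 - 0.81*(1 - 0.75214556) = 0.79923790
T_out = 411 * 0.79923790 = 328.49 K


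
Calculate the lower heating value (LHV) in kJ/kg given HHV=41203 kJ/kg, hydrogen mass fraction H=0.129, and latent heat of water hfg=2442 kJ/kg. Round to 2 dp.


LHV = HHV - hfg * 9 * H
Water correction = 2442 * 9 * 0.129 = 2835.162 kJ/kg
LHV = 41203 - 2835.162 = 38367.84 kJ/kg


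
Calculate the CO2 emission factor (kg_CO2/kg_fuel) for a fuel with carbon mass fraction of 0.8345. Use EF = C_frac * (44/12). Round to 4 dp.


EF = C_frac * (M_CO2 / M_C)
EF = 0.8345 * (44/12)
EF = 0.8345 * 3.666667 = 3.0598 kg_CO2/kg_fuel


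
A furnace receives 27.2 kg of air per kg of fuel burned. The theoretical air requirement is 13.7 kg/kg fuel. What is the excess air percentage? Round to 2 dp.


Excess air = actual - stoichiometric = 27.2 - 13.7 = 13.50 kg/kg fuel
Excess air % = (excess / stoich) * 100 = (13.50 / 13.7) * 100 = 98.54%


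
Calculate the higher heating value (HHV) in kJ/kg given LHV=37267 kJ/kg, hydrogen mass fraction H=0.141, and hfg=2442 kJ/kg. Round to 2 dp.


HHV = LHV + hfg * 9 * H
Water addition = 2442 * 9 * 0.141 = 3098.898 kJ/kg
HHV = 37267 + 3098.898 = 40365.90 kJ/kg


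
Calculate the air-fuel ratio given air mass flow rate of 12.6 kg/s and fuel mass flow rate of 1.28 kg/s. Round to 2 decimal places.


AFR = m_air / m_fuel
AFR = 12.6 / 1.28 = 9.84


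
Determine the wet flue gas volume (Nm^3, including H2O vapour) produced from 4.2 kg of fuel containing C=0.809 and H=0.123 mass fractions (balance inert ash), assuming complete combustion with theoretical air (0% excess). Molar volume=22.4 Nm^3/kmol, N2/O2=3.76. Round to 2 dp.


Per kg fuel: CO2 = (C/12 kmol)*22.4 = (0.809/12)*22.4 = 1.51013 Nm^3
Per kg fuel: H2O = (H/2 kmol)*22.4 = (0.123/2)*22.4 = 1.37760 Nm^3
O2 needed per kg fuel = C/12 + H/4 = 0.809/12 + 0.123/4 = 0.09816667 kmol
Per kg fuel: N2 = O2*3.76*22.4 = 0.09816667*3.76*22.4 = 8.26799 Nm^3
Total per kg = 1.51013 + 1.37760 + 8.26799 = 11.15572 Nm^3
Total = 11.15572 * 4.2 = 46.85 Nm^3


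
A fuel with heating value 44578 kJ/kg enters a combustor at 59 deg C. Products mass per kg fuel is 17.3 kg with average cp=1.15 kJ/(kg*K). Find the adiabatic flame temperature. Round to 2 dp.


T_ad = T_in + Hc / (m_p * cp)
Denominator = 17.3 * 1.15 = 19.8950
Temperature rise = 44578 / 19.8950 = 2240.66 K
T_ad = 59 + 2240.66 = 2299.66 deg C


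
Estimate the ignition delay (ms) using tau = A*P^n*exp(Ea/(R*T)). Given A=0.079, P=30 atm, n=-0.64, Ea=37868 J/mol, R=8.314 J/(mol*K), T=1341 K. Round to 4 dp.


tau = A * P^n * exp(Ea/(R*T))
P^n = 30^(-0.64) = 0.11340766
Ea/(R*T) = 37868/(8.314*1341) = 3.396515
exp(Ea/(R*T)) = 29.859865
tau = 0.079 * 0.11340766 * 29.859865 = 0.2675 ms


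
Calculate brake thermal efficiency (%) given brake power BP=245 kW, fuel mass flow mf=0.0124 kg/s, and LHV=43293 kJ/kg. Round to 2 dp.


eta_BTE = (BP / (mf * LHV)) * 100
Denominator = 0.0124 * 43293 = 536.8332 kW
eta_BTE = (245 / 536.8332) * 100 = 45.64%


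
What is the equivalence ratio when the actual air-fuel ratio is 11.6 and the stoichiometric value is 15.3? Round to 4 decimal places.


phi = AFR_stoich / AFR_actual
phi = 15.3 / 11.6 = 1.3190


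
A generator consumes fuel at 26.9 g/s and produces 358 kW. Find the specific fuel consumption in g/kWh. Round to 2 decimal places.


SFC = (mf / BP) * 3600
Rate = 26.9 / 358 = 0.075140 g/(s*kW)
SFC = 0.075140 * 3600 = 270.50 g/kWh


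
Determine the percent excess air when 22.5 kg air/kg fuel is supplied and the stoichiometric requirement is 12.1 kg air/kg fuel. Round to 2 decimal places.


Excess air = actual - stoichiometric = 22.5 - 12.1 = 10.40 kg/kg fuel
Excess air % = (excess / stoich) * 100 = (10.40 / 12.1) * 100 = 85.95%


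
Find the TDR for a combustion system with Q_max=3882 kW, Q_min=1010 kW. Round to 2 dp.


TDR = Q_max / Q_min
TDR = 3882 / 1010 = 3.84


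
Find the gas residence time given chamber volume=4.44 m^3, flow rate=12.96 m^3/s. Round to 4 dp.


tau = V / Q_flow
tau = 4.44 / 12.96 = 0.3426 s


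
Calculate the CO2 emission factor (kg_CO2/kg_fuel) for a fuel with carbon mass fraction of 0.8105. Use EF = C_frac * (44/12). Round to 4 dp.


EF = C_frac * (M_CO2 / M_C)
EF = 0.8105 * (44/12)
EF = 0.8105 * 3.666667 = 2.9718 kg_CO2/kg_fuel


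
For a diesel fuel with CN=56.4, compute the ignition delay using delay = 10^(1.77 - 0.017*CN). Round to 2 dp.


delay = 10^(1.77 - 0.017*CN)
Exponent = 1.77 - 0.017*56.4 = 0.8112
delay = 10^0.8112 = 6.47 ms


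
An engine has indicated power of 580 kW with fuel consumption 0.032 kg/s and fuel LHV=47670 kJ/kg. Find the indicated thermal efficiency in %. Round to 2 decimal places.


eta_ith = (IP / (mf * LHV)) * 100
Denominator = 0.032 * 47670 = 1525.4400 kW
eta_ith = (580 / 1525.4400) * 100 = 38.02%


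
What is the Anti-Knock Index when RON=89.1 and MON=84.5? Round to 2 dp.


AKI = (RON + MON) / 2
AKI = (89.1 + 84.5) / 2
AKI = 173.6 / 2 = 86.80


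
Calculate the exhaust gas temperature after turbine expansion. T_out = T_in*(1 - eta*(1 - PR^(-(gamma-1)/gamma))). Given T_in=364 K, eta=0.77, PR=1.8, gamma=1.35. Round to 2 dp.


T_out = T_in * (1 - eta * (1 - PR^(-(gamma-1)/gamma)))
Exponent = -(1.35-1)/1.35 = -0.25925926
PR^exp = 1.8^(-0.25925926) = 0.85865408
Factor = 1 - 0.77*(1 - 0.85865408) = 0.89116364
T_out = 364 * 0.89116364 = 324.38 K


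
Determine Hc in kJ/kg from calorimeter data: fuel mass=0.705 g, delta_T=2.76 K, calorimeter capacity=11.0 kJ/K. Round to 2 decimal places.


Hc = C_cal * delta_T / m_fuel
Q_released = 11.0 * 2.76 = 30.3600 kJ
m_fuel = 0.705 g = 0.705/1000 kg = 0.000705 kg
Hc = 30.3600 / 0.000705 = 43063.83 kJ/kg


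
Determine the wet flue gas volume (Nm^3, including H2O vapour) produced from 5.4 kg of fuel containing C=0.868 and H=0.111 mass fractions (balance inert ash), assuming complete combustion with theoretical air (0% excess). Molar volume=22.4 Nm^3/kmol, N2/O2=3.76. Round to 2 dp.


Per kg fuel: CO2 = (C/12 kmol)*22.4 = (0.868/12)*22.4 = 1.62027 Nm^3
Per kg fuel: H2O = (H/2 kmol)*22.4 = (0.111/2)*22.4 = 1.24320 Nm^3
O2 needed per kg fuel = C/12 + H/4 = 0.868/12 + 0.111/4 = 0.10008333 kmol
Per kg fuel: N2 = O2*3.76*22.4 = 0.10008333*3.76*22.4 = 8.42942 Nm^3
Total per kg = 1.62027 + 1.24320 + 8.42942 = 11.29289 Nm^3
Total = 11.29289 * 5.4 = 60.98 Nm^3


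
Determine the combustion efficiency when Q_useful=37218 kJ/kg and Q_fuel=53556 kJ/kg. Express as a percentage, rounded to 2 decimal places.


Efficiency = (Q_useful / Q_fuel) * 100
Efficiency = (37218 / 53556) * 100
Efficiency = 0.6949 * 100 = 69.49%


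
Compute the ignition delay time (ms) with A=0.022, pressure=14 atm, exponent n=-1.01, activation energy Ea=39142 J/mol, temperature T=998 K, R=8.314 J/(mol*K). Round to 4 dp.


tau = A * P^n * exp(Ea/(R*T))
P^n = 14^(-1.01) = 0.06956819
Ea/(R*T) = 39142/(8.314*998) = 4.717397
exp(Ea/(R*T)) = 111.876688
tau = 0.022 * 0.06956819 * 111.876688 = 0.1712 ms


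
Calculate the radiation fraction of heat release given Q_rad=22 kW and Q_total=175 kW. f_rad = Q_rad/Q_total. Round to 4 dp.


f_rad = Q_rad / Q_total
f_rad = 22 / 175 = 0.1257


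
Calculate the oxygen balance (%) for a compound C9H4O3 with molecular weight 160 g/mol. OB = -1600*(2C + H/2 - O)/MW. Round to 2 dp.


OB = -1600 * (2C + H/2 - O) / MW
Inner = 2*9 + 4/2 - 3 = 17.00
OB = -1600 * 17.00 / 160 = -170.00%


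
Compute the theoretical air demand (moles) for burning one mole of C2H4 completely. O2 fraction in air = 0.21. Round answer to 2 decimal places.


Balanced combustion: C2H4 + 3 O2 -> 2 CO2 + 2 H2O
O2 needed = C + H/4 = 2 + 4/4 = 3.00 moles
Air moles = O2 / 0.21 = 3.00 / 0.21 = 14.29 moles air


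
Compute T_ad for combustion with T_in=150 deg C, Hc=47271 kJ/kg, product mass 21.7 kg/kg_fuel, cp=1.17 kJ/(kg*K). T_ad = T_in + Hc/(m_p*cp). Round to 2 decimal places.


T_ad = T_in + Hc / (m_p * cp)
Denominator = 21.7 * 1.17 = 25.3890
Temperature rise = 47271 / 25.3890 = 1861.87 K
T_ad = 150 + 1861.87 = 2011.87 deg C


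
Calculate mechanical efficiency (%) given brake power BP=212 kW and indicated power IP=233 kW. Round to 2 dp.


eta_mech = (BP / IP) * 100
Ratio = 212 / 233 = 0.9099
eta_mech = 0.9099 * 100 = 90.99%


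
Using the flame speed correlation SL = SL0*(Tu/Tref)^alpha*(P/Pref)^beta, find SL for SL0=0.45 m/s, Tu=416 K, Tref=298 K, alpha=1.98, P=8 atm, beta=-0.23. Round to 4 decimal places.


SL = SL0 * (Tu/Tref)^alpha * (P/Pref)^beta
T ratio = 416/298 = 1.39597315
(T ratio)^alpha = 1.39597315^1.98 = 1.935783
(P/Pref)^beta = 8^(-0.23) = 0.619854
SL = 0.45 * 1.935783 * 0.619854 = 0.5400 m/s


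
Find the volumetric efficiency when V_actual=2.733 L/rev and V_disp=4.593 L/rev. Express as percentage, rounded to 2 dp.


eta_v = (V_actual / V_disp) * 100
Ratio = 2.733 / 4.593 = 0.5950
eta_v = 0.5950 * 100 = 59.50%


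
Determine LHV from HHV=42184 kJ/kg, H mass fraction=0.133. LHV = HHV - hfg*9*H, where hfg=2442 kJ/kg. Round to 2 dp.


LHV = HHV - hfg * 9 * H
Water correction = 2442 * 9 * 0.133 = 2923.074 kJ/kg
LHV = 42184 - 2923.074 = 39260.93 kJ/kg


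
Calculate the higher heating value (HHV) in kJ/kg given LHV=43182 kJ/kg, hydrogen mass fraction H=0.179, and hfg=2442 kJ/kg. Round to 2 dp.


HHV = LHV + hfg * 9 * H
Water addition = 2442 * 9 * 0.179 = 3934.062 kJ/kg
HHV = 43182 + 3934.062 = 47116.06 kJ/kg


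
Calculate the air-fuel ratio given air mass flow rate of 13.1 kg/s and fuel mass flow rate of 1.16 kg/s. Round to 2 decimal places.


AFR = m_air / m_fuel
AFR = 13.1 / 1.16 = 11.29


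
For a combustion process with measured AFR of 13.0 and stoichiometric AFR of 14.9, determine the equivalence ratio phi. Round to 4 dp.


phi = AFR_stoich / AFR_actual
phi = 14.9 / 13.0 = 1.1462


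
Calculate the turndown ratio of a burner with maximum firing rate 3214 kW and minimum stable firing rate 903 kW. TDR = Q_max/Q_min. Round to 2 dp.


TDR = Q_max / Q_min
TDR = 3214 / 903 = 3.56


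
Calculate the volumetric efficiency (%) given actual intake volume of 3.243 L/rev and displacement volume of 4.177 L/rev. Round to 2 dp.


eta_v = (V_actual / V_disp) * 100
Ratio = 3.243 / 4.177 = 0.7764
eta_v = 0.7764 * 100 = 77.64%


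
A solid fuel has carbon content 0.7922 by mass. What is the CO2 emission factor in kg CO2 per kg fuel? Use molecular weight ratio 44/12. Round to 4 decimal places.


EF = C_frac * (M_CO2 / M_C)
EF = 0.7922 * (44/12)
EF = 0.7922 * 3.666667 = 2.9047 kg_CO2/kg_fuel


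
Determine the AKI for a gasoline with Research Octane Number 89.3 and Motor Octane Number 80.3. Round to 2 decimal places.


AKI = (RON + MON) / 2
AKI = (89.3 + 80.3) / 2
AKI = 169.6 / 2 = 84.80


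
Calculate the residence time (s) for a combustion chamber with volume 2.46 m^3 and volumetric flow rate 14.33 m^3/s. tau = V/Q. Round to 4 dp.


tau = V / Q_flow
tau = 2.46 / 14.33 = 0.1717 s


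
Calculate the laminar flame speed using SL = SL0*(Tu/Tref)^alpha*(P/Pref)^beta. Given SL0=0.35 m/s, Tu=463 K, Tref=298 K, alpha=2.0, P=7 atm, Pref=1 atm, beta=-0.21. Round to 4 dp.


SL = SL0 * (Tu/Tref)^alpha * (P/Pref)^beta
T ratio = 463/298 = 1.55369128
(T ratio)^alpha = 1.55369128^2.0 = 2.413957
(P/Pref)^beta = 7^(-0.21) = 0.664553
SL = 0.35 * 2.413957 * 0.664553 = 0.5615 m/s


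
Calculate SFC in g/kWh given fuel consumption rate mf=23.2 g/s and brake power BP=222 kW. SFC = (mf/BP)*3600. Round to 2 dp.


SFC = (mf / BP) * 3600
Rate = 23.2 / 222 = 0.104505 g/(s*kW)
SFC = 0.104505 * 3600 = 376.22 g/kWh


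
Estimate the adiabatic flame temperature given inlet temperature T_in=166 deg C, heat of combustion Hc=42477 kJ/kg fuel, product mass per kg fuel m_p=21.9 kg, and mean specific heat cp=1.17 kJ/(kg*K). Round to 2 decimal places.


T_ad = T_in + Hc / (m_p * cp)
Denominator = 21.9 * 1.17 = 25.6230
Temperature rise = 42477 / 25.6230 = 1657.77 K
T_ad = 166 + 1657.77 = 1823.77 deg C


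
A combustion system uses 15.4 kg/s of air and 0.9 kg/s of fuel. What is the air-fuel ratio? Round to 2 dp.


AFR = m_air / m_fuel
AFR = 15.4 / 0.9 = 17.11


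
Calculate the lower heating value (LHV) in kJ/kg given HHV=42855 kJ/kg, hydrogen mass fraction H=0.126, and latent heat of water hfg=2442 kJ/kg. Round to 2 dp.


LHV = HHV - hfg * 9 * H
Water correction = 2442 * 9 * 0.126 = 2769.228 kJ/kg
LHV = 42855 - 2769.228 = 40085.77 kJ/kg


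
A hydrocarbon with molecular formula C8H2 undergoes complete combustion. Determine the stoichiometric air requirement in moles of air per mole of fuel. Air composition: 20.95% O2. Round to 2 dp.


Balanced combustion: C8H2 + 8.5 O2 -> 8 CO2 + 1 H2O
O2 needed = C + H/4 = 8 + 2/4 = 8.50 moles
Air moles = O2 / 0.2095 = 8.50 / 0.2095 = 40.57 moles air


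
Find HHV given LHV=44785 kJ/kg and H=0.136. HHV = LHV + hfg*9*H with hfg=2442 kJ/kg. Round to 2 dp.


HHV = LHV + hfg * 9 * H
Water addition = 2442 * 9 * 0.136 = 2989.008 kJ/kg
HHV = 44785 + 2989.008 = 47774.01 kJ/kg


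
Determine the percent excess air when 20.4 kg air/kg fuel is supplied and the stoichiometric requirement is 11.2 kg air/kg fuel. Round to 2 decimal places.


Excess air = actual - stoichiometric = 20.4 - 11.2 = 9.20 kg/kg fuel
Excess air % = (excess / stoich) * 100 = (9.20 / 11.2) * 100 = 82.14%


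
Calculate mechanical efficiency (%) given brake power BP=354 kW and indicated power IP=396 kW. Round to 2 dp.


eta_mech = (BP / IP) * 100
Ratio = 354 / 396 = 0.8939
eta_mech = 0.8939 * 100 = 89.39%


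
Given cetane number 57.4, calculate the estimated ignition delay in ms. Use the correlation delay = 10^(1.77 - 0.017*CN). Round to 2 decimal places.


delay = 10^(1.77 - 0.017*CN)
Exponent = 1.77 - 0.017*57.4 = 0.7942
delay = 10^0.7942 = 6.23 ms


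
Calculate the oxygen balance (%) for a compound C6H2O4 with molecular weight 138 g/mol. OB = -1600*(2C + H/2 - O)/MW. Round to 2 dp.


OB = -1600 * (2C + H/2 - O) / MW
Inner = 2*6 + 2/2 - 4 = 9.00
OB = -1600 * 9.00 / 138 = -104.35%


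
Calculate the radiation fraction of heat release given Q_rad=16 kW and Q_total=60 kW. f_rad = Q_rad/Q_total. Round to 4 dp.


f_rad = Q_rad / Q_total
f_rad = 16 / 60 = 0.2667


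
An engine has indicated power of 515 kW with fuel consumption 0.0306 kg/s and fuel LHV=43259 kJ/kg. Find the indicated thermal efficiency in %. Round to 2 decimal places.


eta_ith = (IP / (mf * LHV)) * 100
Denominator = 0.0306 * 43259 = 1323.7254 kW
eta_ith = (515 / 1323.7254) * 100 = 38.91%


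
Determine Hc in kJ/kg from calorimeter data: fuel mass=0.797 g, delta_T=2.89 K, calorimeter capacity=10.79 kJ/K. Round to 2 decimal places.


Hc = C_cal * delta_T / m_fuel
Q_released = 10.79 * 2.89 = 31.1831 kJ
m_fuel = 0.797 g = 0.797/1000 kg = 0.000797 kg
Hc = 31.1831 / 0.000797 = 39125.60 kJ/kg


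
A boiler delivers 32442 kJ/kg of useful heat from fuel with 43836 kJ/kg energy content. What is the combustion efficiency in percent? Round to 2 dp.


Efficiency = (Q_useful / Q_fuel) * 100
Efficiency = (32442 / 43836) * 100
Efficiency = 0.7401 * 100 = 74.01%


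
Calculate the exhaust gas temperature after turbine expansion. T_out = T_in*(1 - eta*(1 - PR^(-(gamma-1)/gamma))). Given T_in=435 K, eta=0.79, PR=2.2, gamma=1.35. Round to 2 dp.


T_out = T_in * (1 - eta * (1 - PR^(-(gamma-1)/gamma)))
Exponent = -(1.35-1)/1.35 = -0.25925926
PR^exp = 2.2^(-0.25925926) = 0.81512413
Factor = 1 - 0.79*(1 - 0.81512413) = 0.85394806
T_out = 435 * 0.85394806 = 371.47 K


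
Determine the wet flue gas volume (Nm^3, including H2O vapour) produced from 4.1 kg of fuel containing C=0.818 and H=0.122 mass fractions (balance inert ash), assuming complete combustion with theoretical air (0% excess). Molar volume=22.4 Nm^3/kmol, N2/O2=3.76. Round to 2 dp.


Per kg fuel: CO2 = (C/12 kmol)*22.4 = (0.818/12)*22.4 = 1.52693 Nm^3
Per kg fuel: H2O = (H/2 kmol)*22.4 = (0.122/2)*22.4 = 1.36640 Nm^3
O2 needed per kg fuel = C/12 + H/4 = 0.818/12 + 0.122/4 = 0.09866667 kmol
Per kg fuel: N2 = O2*3.76*22.4 = 0.09866667*3.76*22.4 = 8.31010 Nm^3
Total per kg = 1.52693 + 1.36640 + 8.31010 = 11.20343 Nm^3
Total = 11.20343 * 4.1 = 45.93 Nm^3


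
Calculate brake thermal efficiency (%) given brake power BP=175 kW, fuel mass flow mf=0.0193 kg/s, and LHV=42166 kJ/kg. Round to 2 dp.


eta_BTE = (BP / (mf * LHV)) * 100
Denominator = 0.0193 * 42166 = 813.8038 kW
eta_BTE = (175 / 813.8038) * 100 = 21.50%


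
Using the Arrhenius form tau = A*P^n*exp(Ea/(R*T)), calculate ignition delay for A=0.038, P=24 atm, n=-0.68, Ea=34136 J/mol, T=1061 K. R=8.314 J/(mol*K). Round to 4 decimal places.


tau = A * P^n * exp(Ea/(R*T))
P^n = 24^(-0.68) = 0.11520103
Ea/(R*T) = 34136/(8.314*1061) = 3.869788
exp(Ea/(R*T)) = 47.932246
tau = 0.038 * 0.11520103 * 47.932246 = 0.2098 ms


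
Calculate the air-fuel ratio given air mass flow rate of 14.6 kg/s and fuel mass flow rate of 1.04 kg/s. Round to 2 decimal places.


AFR = m_air / m_fuel
AFR = 14.6 / 1.04 = 14.04


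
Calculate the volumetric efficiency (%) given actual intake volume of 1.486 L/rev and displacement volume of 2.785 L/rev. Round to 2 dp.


eta_v = (V_actual / V_disp) * 100
Ratio = 1.486 / 2.785 = 0.5336
eta_v = 0.5336 * 100 = 53.36%


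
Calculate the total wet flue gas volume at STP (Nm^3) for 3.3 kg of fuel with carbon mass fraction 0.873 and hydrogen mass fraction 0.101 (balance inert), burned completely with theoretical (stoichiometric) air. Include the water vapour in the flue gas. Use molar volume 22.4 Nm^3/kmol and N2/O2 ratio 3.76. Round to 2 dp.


Per kg fuel: CO2 = (C/12 kmol)*22.4 = (0.873/12)*22.4 = 1.62960 Nm^3
Per kg fuel: H2O = (H/2 kmol)*22.4 = (0.101/2)*22.4 = 1.13120 Nm^3
O2 needed per kg fuel = C/12 + H/4 = 0.873/12 + 0.101/4 = 0.09800000 kmol
Per kg fuel: N2 = O2*3.76*22.4 = 0.09800000*3.76*22.4 = 8.25395 Nm^3
Total per kg = 1.62960 + 1.13120 + 8.25395 = 11.01475 Nm^3
Total = 11.01475 * 3.3 = 36.35 Nm^3


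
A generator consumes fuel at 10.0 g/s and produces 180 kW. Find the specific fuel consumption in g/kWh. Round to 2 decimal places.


SFC = (mf / BP) * 3600
Rate = 10.0 / 180 = 0.055556 g/(s*kW)
SFC = 0.055556 * 3600 = 200.00 g/kWh


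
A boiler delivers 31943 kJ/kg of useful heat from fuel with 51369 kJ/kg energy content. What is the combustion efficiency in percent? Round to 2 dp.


Efficiency = (Q_useful / Q_fuel) * 100
Efficiency = (31943 / 51369) * 100
Efficiency = 0.6218 * 100 = 62.18%


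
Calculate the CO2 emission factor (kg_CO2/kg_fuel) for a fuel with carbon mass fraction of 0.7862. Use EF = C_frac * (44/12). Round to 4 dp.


EF = C_frac * (M_CO2 / M_C)
EF = 0.7862 * (44/12)
EF = 0.7862 * 3.666667 = 2.8827 kg_CO2/kg_fuel


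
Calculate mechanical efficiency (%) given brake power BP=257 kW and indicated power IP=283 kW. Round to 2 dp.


eta_mech = (BP / IP) * 100
Ratio = 257 / 283 = 0.9081
eta_mech = 0.9081 * 100 = 90.81%


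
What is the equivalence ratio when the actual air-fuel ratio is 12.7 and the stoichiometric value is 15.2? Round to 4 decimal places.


phi = AFR_stoich / AFR_actual
phi = 15.2 / 12.7 = 1.1969


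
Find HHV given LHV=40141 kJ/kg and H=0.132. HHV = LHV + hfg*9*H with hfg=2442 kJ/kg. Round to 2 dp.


HHV = LHV + hfg * 9 * H
Water addition = 2442 * 9 * 0.132 = 2901.096 kJ/kg
HHV = 40141 + 2901.096 = 43042.10 kJ/kg


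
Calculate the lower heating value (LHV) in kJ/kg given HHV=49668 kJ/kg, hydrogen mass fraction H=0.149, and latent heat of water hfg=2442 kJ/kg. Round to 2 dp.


LHV = HHV - hfg * 9 * H
Water correction = 2442 * 9 * 0.149 = 3274.722 kJ/kg
LHV = 49668 - 3274.722 = 46393.28 kJ/kg


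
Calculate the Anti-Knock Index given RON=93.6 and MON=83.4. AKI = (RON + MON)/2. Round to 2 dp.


AKI = (RON + MON) / 2
AKI = (93.6 + 83.4) / 2
AKI = 177.0 / 2 = 88.50


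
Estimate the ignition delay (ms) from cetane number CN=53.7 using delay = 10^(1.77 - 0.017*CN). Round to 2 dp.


delay = 10^(1.77 - 0.017*CN)
Exponent = 1.77 - 0.017*53.7 = 0.8571
delay = 10^0.8571 = 7.20 ms


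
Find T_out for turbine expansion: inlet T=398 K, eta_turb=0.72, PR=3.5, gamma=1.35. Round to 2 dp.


T_out = T_in * (1 - eta * (1 - PR^(-(gamma-1)/gamma)))
Exponent = -(1.35-1)/1.35 = -0.25925926
PR^exp = 3.5^(-0.25925926) = 0.72267881
Factor = 1 - 0.72*(1 - 0.72267881) = 0.80032874
T_out = 398 * 0.80032874 = 318.53 K


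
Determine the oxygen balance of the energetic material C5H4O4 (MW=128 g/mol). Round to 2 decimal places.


OB = -1600 * (2C + H/2 - O) / MW
Inner = 2*5 + 4/2 - 4 = 8.00
OB = -1600 * 8.00 / 128 = -100.00%


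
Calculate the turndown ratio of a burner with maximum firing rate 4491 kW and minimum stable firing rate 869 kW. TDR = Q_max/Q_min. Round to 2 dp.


TDR = Q_max / Q_min
TDR = 4491 / 869 = 5.17


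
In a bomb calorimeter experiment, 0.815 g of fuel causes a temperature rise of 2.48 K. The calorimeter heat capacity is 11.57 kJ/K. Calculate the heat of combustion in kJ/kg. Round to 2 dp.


Hc = C_cal * delta_T / m_fuel
Q_released = 11.57 * 2.48 = 28.6936 kJ
m_fuel = 0.815 g = 0.815/1000 kg = 0.000815 kg
Hc = 28.6936 / 0.000815 = 35206.87 kJ/kg


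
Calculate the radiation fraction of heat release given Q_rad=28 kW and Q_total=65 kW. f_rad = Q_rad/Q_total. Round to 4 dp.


f_rad = Q_rad / Q_total
f_rad = 28 / 65 = 0.4308


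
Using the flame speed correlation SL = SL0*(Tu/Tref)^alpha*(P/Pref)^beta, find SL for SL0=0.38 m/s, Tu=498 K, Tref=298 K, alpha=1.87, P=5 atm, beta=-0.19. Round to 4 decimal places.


SL = SL0 * (Tu/Tref)^alpha * (P/Pref)^beta
T ratio = 498/298 = 1.67114094
(T ratio)^alpha = 1.67114094^1.87 = 2.612369
(P/Pref)^beta = 5^(-0.19) = 0.736539
SL = 0.38 * 2.612369 * 0.736539 = 0.7312 m/s


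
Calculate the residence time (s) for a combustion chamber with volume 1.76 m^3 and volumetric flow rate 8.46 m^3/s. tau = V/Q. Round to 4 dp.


tau = V / Q_flow
tau = 1.76 / 8.46 = 0.2080 s


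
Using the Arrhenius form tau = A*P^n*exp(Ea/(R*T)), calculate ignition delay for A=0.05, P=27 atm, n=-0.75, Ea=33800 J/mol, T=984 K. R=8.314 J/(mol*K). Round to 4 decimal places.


tau = A * P^n * exp(Ea/(R*T))
P^n = 27^(-0.75) = 0.08442619
Ea/(R*T) = 33800/(8.314*984) = 4.131536
exp(Ea/(R*T)) = 62.273526
tau = 0.05 * 0.08442619 * 62.273526 = 0.2629 ms


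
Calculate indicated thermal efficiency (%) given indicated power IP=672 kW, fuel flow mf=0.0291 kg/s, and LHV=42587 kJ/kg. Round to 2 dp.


eta_ith = (IP / (mf * LHV)) * 100
Denominator = 0.0291 * 42587 = 1239.2817 kW
eta_ith = (672 / 1239.2817) * 100 = 54.22%


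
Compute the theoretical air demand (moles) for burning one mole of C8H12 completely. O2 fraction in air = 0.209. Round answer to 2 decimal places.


Balanced combustion: C8H12 + 11 O2 -> 8 CO2 + 6 H2O
O2 needed = C + H/4 = 8 + 12/4 = 11.00 moles
Air moles = O2 / 0.209 = 11.00 / 0.209 = 52.63 moles air


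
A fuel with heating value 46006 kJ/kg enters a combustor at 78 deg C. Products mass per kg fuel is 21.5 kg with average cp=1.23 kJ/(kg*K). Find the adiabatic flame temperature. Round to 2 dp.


T_ad = T_in + Hc / (m_p * cp)
Denominator = 21.5 * 1.23 = 26.4450
Temperature rise = 46006 / 26.4450 = 1739.69 K
T_ad = 78 + 1739.69 = 1817.69 deg C


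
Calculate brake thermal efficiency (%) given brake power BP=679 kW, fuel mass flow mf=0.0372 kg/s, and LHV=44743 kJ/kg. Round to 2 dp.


eta_BTE = (BP / (mf * LHV)) * 100
Denominator = 0.0372 * 44743 = 1664.4396 kW
eta_BTE = (679 / 1664.4396) * 100 = 40.79%


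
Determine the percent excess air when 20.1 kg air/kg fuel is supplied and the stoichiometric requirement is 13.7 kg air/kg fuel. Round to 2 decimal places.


Excess air = actual - stoichiometric = 20.1 - 13.7 = 6.40 kg/kg fuel
Excess air % = (excess / stoich) * 100 = (6.40 / 13.7) * 100 = 46.72%


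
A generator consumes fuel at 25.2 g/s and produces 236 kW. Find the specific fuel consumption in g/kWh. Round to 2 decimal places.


SFC = (mf / BP) * 3600
Rate = 25.2 / 236 = 0.106780 g/(s*kW)
SFC = 0.106780 * 3600 = 384.41 g/kWh


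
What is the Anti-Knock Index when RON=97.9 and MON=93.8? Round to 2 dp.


AKI = (RON + MON) / 2
AKI = (97.9 + 93.8) / 2
AKI = 191.7 / 2 = 95.85


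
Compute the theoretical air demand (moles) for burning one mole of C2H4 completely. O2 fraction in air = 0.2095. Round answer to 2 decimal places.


Balanced combustion: C2H4 + 3 O2 -> 2 CO2 + 2 H2O
O2 needed = C + H/4 = 2 + 4/4 = 3.00 moles
Air moles = O2 / 0.2095 = 3.00 / 0.2095 = 14.32 moles air


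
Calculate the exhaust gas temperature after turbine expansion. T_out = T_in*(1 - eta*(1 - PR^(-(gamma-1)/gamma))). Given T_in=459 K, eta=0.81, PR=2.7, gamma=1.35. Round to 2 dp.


T_out = T_in * (1 - eta * (1 - PR^(-(gamma-1)/gamma)))
Exponent = -(1.35-1)/1.35 = -0.25925926
PR^exp = 2.7^(-0.25925926) = 0.77297411
Factor = 1 - 0.81*(1 - 0.77297411) = 0.81610903
T_out = 459 * 0.81610903 = 374.59 K


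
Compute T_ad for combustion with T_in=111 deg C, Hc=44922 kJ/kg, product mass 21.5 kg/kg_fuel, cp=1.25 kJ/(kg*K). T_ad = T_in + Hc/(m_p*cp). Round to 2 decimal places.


T_ad = T_in + Hc / (m_p * cp)
Denominator = 21.5 * 1.25 = 26.8750
Temperature rise = 44922 / 26.8750 = 1671.52 K
T_ad = 111 + 1671.52 = 1782.52 deg C


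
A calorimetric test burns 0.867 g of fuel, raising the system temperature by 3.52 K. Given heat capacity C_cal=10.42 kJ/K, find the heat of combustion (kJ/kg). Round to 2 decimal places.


Hc = C_cal * delta_T / m_fuel
Q_released = 10.42 * 3.52 = 36.6784 kJ
m_fuel = 0.867 g = 0.867/1000 kg = 0.000867 kg
Hc = 36.6784 / 0.000867 = 42304.96 kJ/kg


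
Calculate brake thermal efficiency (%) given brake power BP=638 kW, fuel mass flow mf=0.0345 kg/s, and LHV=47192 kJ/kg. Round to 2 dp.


eta_BTE = (BP / (mf * LHV)) * 100
Denominator = 0.0345 * 47192 = 1628.1240 kW
eta_BTE = (638 / 1628.1240) * 100 = 39.19%


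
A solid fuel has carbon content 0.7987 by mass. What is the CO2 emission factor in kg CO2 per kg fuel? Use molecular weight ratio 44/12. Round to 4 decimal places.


EF = C_frac * (M_CO2 / M_C)
EF = 0.7987 * (44/12)
EF = 0.7987 * 3.666667 = 2.9286 kg_CO2/kg_fuel


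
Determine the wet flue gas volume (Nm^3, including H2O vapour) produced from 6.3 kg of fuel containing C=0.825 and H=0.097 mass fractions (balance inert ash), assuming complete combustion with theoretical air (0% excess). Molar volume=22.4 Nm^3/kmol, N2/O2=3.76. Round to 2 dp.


Per kg fuel: CO2 = (C/12 kmol)*22.4 = (0.825/12)*22.4 = 1.54000 Nm^3
Per kg fuel: H2O = (H/2 kmol)*22.4 = (0.097/2)*22.4 = 1.08640 Nm^3
O2 needed per kg fuel = C/12 + H/4 = 0.825/12 + 0.097/4 = 0.09300000 kmol
Per kg fuel: N2 = O2*3.76*22.4 = 0.09300000*3.76*22.4 = 7.83283 Nm^3
Total per kg = 1.54000 + 1.08640 + 7.83283 = 10.45923 Nm^3
Total = 10.45923 * 6.3 = 65.89 Nm^3


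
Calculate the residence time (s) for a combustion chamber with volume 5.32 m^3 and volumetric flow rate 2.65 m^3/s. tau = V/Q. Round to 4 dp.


tau = V / Q_flow
tau = 5.32 / 2.65 = 2.0075 s


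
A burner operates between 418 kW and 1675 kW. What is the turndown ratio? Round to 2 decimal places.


TDR = Q_max / Q_min
TDR = 1675 / 418 = 4.01


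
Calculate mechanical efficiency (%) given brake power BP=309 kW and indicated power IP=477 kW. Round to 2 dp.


eta_mech = (BP / IP) * 100
Ratio = 309 / 477 = 0.6478
eta_mech = 0.6478 * 100 = 64.78%


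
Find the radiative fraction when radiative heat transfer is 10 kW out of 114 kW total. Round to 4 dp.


f_rad = Q_rad / Q_total
f_rad = 10 / 114 = 0.0877


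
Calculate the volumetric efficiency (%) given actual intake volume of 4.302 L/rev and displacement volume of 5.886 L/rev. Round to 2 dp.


eta_v = (V_actual / V_disp) * 100
Ratio = 4.302 / 5.886 = 0.7309
eta_v = 0.7309 * 100 = 73.09%


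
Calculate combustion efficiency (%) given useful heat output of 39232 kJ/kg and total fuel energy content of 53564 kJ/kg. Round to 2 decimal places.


Efficiency = (Q_useful / Q_fuel) * 100
Efficiency = (39232 / 53564) * 100
Efficiency = 0.7324 * 100 = 73.24%


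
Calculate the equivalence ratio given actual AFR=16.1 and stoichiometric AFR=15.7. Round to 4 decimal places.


phi = AFR_stoich / AFR_actual
phi = 15.7 / 16.1 = 0.9752


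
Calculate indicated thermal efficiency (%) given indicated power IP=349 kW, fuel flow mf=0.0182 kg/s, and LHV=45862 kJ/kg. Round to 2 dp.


eta_ith = (IP / (mf * LHV)) * 100
Denominator = 0.0182 * 45862 = 834.6884 kW
eta_ith = (349 / 834.6884) * 100 = 41.81%


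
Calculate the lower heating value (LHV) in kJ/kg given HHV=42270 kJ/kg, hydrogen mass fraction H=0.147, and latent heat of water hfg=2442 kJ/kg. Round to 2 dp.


LHV = HHV - hfg * 9 * H
Water correction = 2442 * 9 * 0.147 = 3230.766 kJ/kg
LHV = 42270 - 3230.766 = 39039.23 kJ/kg


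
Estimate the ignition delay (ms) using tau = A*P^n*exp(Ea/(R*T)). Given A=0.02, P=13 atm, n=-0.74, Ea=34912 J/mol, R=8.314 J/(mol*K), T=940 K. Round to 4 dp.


tau = A * P^n * exp(Ea/(R*T))
P^n = 13^(-0.74) = 0.14985869
Ea/(R*T) = 34912/(8.314*940) = 4.467215
exp(Ea/(R*T)) = 87.113773
tau = 0.02 * 0.14985869 * 87.113773 = 0.2611 ms


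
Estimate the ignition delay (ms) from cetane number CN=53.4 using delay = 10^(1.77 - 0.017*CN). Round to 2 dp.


delay = 10^(1.77 - 0.017*CN)
Exponent = 1.77 - 0.017*53.4 = 0.8622
delay = 10^0.8622 = 7.28 ms


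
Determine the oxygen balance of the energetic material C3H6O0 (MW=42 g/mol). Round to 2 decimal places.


OB = -1600 * (2C + H/2 - O) / MW
Inner = 2*3 + 6/2 - 0 = 9.00
OB = -1600 * 9.00 / 42 = -342.86%


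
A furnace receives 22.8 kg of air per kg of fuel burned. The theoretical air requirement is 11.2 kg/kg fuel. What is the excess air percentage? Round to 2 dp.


Excess air = actual - stoichiometric = 22.8 - 11.2 = 11.60 kg/kg fuel
Excess air % = (excess / stoich) * 100 = (11.60 / 11.2) * 100 = 103.57%


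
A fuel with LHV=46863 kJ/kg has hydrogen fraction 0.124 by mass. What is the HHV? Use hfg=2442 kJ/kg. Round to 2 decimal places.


HHV = LHV + hfg * 9 * H
Water addition = 2442 * 9 * 0.124 = 2725.272 kJ/kg
HHV = 46863 + 2725.272 = 49588.27 kJ/kg


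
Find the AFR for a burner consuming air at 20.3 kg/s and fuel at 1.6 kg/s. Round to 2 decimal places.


AFR = m_air / m_fuel
AFR = 20.3 / 1.6 = 12.69


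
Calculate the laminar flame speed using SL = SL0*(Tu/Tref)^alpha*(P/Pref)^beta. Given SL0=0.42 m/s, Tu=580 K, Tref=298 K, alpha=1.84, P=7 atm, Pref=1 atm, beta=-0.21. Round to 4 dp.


SL = SL0 * (Tu/Tref)^alpha * (P/Pref)^beta
T ratio = 580/298 = 1.94630872
(T ratio)^alpha = 1.94630872^1.84 = 3.405255
(P/Pref)^beta = 7^(-0.21) = 0.664553
SL = 0.42 * 3.405255 * 0.664553 = 0.9504 m/s


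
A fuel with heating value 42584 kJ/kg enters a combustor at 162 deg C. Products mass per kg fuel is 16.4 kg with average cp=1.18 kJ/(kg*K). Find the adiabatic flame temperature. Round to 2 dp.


T_ad = T_in + Hc / (m_p * cp)
Denominator = 16.4 * 1.18 = 19.3520
Temperature rise = 42584 / 19.3520 = 2200.50 K
T_ad = 162 + 2200.50 = 2362.50 deg C


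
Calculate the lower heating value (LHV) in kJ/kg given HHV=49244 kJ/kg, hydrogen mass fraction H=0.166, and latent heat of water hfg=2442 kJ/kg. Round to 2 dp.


LHV = HHV - hfg * 9 * H
Water correction = 2442 * 9 * 0.166 = 3648.348 kJ/kg
LHV = 49244 - 3648.348 = 45595.65 kJ/kg


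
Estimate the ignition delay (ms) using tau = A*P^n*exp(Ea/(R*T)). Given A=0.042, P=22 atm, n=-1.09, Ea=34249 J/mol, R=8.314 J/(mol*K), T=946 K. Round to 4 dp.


tau = A * P^n * exp(Ea/(R*T))
P^n = 22^(-1.09) = 0.03441591
Ea/(R*T) = 34249/(8.314*946) = 4.354585
exp(Ea/(R*T)) = 77.834491
tau = 0.042 * 0.03441591 * 77.834491 = 0.1125 ms


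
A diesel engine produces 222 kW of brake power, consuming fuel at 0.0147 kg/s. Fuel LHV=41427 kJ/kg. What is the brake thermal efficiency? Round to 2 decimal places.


eta_BTE = (BP / (mf * LHV)) * 100
Denominator = 0.0147 * 41427 = 608.9769 kW
eta_BTE = (222 / 608.9769) * 100 = 36.45%
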